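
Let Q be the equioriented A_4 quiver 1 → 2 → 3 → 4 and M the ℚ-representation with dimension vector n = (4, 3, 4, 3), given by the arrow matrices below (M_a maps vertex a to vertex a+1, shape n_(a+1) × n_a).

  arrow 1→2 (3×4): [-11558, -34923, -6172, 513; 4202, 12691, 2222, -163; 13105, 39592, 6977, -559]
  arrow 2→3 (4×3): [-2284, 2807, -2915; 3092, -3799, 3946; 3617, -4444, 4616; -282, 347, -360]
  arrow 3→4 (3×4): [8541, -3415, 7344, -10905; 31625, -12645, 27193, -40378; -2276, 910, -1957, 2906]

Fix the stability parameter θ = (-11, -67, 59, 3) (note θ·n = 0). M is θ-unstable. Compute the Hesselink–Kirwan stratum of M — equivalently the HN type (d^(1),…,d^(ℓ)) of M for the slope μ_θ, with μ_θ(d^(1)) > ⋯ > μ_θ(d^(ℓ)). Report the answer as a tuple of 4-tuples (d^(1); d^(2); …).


Via rank(M_{q-1}∘⋯∘M_p): M ≅ I[1,1], I[1,4]^3, I[3,3].
μ_θ-semistable layers: μ^(1)=59; μ^(2)=31; μ^(3)=-11; μ^(4)=-39

((0, 0, 1, 0); (0, 0, 3, 3); (1, 0, 0, 0); (3, 3, 0, 0))


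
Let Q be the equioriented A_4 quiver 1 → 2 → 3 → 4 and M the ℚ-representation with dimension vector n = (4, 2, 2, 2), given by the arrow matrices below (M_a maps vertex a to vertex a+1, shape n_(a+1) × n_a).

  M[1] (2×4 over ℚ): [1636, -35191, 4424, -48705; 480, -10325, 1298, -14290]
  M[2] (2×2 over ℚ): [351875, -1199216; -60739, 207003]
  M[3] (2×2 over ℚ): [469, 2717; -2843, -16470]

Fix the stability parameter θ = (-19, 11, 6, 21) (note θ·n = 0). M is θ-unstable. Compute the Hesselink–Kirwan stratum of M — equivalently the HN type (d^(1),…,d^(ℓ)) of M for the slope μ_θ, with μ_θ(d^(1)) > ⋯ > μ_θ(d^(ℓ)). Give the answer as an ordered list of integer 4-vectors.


Via rank(M_{q-1}∘⋯∘M_p): M ≅ I[1,1]^2, I[1,4]^2.
μ_θ-semistable layers: μ^(1)=21; μ^(2)=17/2; μ^(3)=-19

((0, 0, 0, 2); (0, 2, 2, 0); (4, 0, 0, 0))


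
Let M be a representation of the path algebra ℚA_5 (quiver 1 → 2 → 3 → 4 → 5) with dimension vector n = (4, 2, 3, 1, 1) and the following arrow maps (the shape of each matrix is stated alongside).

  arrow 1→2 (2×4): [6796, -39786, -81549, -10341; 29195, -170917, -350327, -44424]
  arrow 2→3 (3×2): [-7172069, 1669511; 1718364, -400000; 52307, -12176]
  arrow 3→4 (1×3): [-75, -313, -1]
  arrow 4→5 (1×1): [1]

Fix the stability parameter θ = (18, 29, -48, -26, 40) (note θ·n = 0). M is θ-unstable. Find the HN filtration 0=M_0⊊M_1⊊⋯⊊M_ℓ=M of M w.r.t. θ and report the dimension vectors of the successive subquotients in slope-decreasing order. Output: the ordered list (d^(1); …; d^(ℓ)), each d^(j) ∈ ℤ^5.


Via rank(M_{q-1}∘⋯∘M_p): M ≅ I[1,1]^2, I[1,3], I[1,5], I[3,3].
μ_θ-semistable layers: μ^(1)=40; μ^(2)=18; μ^(3)=-1/3; μ^(4)=-27/4; μ^(5)=-48

((0, 0, 0, 0, 1); (2, 0, 0, 0, 0); (1, 1, 1, 0, 0); (1, 1, 1, 1, 0); (0, 0, 1, 0, 0))


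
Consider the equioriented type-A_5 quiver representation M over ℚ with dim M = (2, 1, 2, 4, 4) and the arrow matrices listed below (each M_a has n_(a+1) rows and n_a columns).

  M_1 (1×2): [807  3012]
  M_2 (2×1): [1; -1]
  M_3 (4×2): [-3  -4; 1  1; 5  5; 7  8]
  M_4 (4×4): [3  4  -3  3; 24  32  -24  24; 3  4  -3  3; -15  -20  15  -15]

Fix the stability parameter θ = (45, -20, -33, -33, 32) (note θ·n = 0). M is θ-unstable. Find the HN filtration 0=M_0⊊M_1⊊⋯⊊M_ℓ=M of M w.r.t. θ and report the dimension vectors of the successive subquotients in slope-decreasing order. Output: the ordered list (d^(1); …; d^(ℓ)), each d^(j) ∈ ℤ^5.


Interval decomposition of M: I[1,1], I[1,4], I[3,5], I[4,4]^2, I[5,5]^3.
HN type (ℓ=4): μ^(1)=45; μ^(2)=32; μ^(3)=-41/4; μ^(4)=-33

((1, 0, 0, 0, 0); (0, 0, 0, 0, 4); (1, 1, 1, 1, 0); (0, 0, 1, 3, 0))


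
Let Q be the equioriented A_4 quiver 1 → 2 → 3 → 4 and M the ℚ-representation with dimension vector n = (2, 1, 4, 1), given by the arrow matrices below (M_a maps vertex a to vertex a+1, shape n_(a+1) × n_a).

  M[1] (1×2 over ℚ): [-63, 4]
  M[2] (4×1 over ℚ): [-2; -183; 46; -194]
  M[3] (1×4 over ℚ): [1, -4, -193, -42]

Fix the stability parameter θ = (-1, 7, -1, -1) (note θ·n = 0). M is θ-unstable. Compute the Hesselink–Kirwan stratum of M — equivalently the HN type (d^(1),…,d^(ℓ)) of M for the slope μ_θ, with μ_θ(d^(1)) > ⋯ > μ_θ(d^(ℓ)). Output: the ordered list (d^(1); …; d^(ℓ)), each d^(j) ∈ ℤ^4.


Interval decomposition of M: I[1,1], I[1,3], I[3,3]^2, I[3,4].
HN type (ℓ=2): μ^(1)=3; μ^(2)=-1

((0, 1, 1, 0); (2, 0, 3, 1))


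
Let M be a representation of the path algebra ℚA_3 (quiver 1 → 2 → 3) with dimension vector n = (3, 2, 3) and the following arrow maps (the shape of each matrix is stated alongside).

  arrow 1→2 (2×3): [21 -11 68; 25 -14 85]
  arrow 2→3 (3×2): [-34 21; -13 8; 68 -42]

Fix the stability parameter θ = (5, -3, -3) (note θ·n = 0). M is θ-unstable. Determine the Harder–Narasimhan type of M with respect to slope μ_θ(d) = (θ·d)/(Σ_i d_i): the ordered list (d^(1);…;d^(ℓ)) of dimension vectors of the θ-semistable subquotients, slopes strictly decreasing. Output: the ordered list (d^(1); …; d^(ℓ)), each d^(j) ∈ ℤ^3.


Interval decomposition of M: I[1,1], I[1,3]^2, I[3,3].
HN type (ℓ=3): μ^(1)=5; μ^(2)=-1/3; μ^(3)=-3

((1, 0, 0); (2, 2, 2); (0, 0, 1))


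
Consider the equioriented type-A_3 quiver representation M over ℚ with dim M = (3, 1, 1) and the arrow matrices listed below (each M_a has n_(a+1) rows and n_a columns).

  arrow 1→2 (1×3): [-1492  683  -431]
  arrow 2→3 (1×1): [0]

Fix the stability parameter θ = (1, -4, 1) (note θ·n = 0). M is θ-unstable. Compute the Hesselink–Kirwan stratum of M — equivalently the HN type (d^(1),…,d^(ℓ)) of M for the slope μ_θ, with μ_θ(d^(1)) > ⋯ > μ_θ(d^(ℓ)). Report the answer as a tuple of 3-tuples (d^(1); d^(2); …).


Via rank(M_{q-1}∘⋯∘M_p): M ≅ I[1,1]^2, I[1,2], I[3,3].
μ_θ-semistable layers: μ^(1)=1; μ^(2)=-3/2

((2, 0, 1); (1, 1, 0))


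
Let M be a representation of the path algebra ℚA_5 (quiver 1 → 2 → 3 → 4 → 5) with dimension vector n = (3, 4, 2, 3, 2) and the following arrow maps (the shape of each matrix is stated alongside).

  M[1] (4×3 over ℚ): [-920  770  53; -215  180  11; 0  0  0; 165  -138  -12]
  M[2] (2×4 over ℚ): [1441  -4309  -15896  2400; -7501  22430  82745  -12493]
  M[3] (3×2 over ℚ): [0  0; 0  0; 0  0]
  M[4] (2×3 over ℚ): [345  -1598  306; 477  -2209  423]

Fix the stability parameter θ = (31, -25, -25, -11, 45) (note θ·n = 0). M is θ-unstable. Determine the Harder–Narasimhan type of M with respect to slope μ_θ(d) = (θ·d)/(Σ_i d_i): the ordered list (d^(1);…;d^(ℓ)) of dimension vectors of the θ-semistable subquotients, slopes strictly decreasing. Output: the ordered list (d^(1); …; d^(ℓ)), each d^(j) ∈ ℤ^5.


Barcode: M ≅ I[1,1], I[1,3]^2, I[2,2]^2, I[4,4], I[4,5]^2. HN layers by μ_θ (5 steps, strictly decreasing):
  μ^(1)=45; μ^(2)=31; μ^(3)=-19/3; μ^(4)=-11; μ^(5)=-25

((0, 0, 0, 0, 2); (1, 0, 0, 0, 0); (2, 2, 2, 0, 0); (0, 0, 0, 3, 0); (0, 2, 0, 0, 0))


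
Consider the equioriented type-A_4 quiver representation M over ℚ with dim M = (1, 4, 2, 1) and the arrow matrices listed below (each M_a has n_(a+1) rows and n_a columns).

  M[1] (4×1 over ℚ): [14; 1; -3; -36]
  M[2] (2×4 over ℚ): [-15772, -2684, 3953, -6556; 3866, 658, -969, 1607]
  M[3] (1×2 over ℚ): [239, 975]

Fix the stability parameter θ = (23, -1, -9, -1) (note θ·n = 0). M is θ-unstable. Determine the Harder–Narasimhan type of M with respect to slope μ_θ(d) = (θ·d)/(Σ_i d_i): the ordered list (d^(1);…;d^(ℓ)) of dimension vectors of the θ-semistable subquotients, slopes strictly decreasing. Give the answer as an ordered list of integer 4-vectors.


Barcode: M ≅ I[1,4], I[2,2]^2, I[2,3]. HN layers by μ_θ (3 steps, strictly decreasing):
  μ^(1)=3; μ^(2)=-1; μ^(3)=-5

((1, 1, 1, 1); (0, 2, 0, 0); (0, 1, 1, 0))


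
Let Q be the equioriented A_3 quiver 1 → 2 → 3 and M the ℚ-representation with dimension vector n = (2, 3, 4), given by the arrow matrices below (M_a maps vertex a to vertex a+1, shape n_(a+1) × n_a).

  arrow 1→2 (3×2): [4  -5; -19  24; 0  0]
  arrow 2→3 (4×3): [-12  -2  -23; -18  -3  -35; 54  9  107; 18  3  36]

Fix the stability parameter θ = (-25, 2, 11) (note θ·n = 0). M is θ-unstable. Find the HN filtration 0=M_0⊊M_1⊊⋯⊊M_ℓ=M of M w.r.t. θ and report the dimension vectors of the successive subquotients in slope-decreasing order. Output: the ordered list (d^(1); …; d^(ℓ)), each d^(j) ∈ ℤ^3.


Interval decomposition of M: I[1,2], I[1,3], I[2,3], I[3,3]^2.
HN type (ℓ=3): μ^(1)=11; μ^(2)=2; μ^(3)=-25

((0, 0, 4); (0, 3, 0); (2, 0, 0))


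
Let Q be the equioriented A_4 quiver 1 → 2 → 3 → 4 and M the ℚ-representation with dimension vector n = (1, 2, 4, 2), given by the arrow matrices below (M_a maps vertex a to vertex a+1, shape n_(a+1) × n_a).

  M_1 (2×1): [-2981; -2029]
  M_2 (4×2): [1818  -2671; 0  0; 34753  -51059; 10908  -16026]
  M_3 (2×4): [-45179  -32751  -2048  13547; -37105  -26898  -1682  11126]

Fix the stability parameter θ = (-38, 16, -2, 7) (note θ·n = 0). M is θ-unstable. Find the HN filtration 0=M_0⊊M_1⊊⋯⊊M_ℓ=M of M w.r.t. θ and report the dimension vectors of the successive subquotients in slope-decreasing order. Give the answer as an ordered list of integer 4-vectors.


Barcode: M ≅ I[1,4], I[2,4], I[3,3]^2. HN layers by μ_θ (3 steps, strictly decreasing):
  μ^(1)=7; μ^(2)=-2; μ^(3)=-38

((0, 2, 2, 2); (0, 0, 2, 0); (1, 0, 0, 0))


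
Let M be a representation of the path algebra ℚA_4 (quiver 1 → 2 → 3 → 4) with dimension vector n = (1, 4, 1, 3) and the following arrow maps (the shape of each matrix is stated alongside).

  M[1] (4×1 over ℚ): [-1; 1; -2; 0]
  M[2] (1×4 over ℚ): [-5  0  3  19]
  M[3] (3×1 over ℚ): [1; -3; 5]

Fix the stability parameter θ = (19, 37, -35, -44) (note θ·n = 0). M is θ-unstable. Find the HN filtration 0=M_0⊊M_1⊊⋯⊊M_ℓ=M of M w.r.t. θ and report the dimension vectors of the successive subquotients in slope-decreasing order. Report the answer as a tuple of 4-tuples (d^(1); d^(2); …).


Barcode: M ≅ I[1,4], I[2,2]^3, I[4,4]^2. HN layers by μ_θ (3 steps, strictly decreasing):
  μ^(1)=37; μ^(2)=-23/4; μ^(3)=-44

((0, 3, 0, 0); (1, 1, 1, 1); (0, 0, 0, 2))


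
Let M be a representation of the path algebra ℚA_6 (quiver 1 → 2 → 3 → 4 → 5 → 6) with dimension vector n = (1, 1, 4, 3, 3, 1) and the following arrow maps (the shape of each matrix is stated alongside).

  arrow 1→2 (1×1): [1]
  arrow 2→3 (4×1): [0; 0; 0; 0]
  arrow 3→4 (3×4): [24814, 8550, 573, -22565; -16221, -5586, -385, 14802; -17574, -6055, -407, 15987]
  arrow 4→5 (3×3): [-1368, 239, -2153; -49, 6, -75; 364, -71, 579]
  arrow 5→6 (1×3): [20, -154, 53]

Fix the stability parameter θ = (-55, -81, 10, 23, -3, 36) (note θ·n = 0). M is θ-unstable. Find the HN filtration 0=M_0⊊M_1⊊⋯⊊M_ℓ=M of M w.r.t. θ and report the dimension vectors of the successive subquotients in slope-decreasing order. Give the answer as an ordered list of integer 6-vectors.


Via rank(M_{q-1}∘⋯∘M_p): M ≅ I[1,2], I[3,3], I[3,5]^2, I[3,6].
μ_θ-semistable layers: μ^(1)=36; μ^(2)=10; μ^(3)=-68

((0, 0, 0, 0, 0, 1); (0, 0, 4, 3, 3, 0); (1, 1, 0, 0, 0, 0))


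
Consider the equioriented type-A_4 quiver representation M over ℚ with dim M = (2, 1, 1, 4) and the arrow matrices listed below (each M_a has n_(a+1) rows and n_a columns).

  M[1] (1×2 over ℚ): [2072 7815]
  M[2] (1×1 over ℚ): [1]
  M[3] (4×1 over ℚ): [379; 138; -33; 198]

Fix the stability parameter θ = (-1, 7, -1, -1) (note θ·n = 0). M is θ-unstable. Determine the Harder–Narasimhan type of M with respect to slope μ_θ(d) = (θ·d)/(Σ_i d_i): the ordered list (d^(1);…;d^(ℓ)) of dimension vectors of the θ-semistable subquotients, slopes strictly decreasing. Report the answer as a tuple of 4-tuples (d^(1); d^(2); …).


Via rank(M_{q-1}∘⋯∘M_p): M ≅ I[1,1], I[1,4], I[4,4]^3.
μ_θ-semistable layers: μ^(1)=5/3; μ^(2)=-1

((0, 1, 1, 1); (2, 0, 0, 3))


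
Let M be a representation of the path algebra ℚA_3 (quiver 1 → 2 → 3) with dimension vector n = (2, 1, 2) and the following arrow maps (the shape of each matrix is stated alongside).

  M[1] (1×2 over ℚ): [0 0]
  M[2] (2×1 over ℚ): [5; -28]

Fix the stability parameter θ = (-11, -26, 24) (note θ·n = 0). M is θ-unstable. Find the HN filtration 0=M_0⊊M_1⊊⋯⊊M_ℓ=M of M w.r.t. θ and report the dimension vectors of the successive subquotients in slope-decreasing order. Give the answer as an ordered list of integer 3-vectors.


Barcode: M ≅ I[1,1]^2, I[2,3], I[3,3]. HN layers by μ_θ (3 steps, strictly decreasing):
  μ^(1)=24; μ^(2)=-11; μ^(3)=-26

((0, 0, 2); (2, 0, 0); (0, 1, 0))


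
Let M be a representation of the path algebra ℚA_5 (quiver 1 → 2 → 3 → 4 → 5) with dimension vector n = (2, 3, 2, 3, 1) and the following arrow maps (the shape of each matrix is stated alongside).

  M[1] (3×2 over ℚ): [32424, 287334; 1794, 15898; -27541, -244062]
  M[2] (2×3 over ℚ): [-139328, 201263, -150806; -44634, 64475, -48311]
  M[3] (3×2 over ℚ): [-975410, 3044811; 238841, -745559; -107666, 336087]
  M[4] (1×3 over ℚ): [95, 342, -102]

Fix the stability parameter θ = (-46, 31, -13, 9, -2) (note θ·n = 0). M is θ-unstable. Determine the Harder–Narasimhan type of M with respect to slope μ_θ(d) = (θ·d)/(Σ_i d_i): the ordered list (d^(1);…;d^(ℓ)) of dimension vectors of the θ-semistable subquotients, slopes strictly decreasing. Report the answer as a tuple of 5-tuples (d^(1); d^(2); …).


Via rank(M_{q-1}∘⋯∘M_p): M ≅ I[1,4], I[1,5], I[2,2], I[4,4].
μ_θ-semistable layers: μ^(1)=31; μ^(2)=9; μ^(3)=25/4; μ^(4)=-46

((0, 1, 0, 0, 0); (0, 1, 1, 2, 0); (0, 1, 1, 1, 1); (2, 0, 0, 0, 0))


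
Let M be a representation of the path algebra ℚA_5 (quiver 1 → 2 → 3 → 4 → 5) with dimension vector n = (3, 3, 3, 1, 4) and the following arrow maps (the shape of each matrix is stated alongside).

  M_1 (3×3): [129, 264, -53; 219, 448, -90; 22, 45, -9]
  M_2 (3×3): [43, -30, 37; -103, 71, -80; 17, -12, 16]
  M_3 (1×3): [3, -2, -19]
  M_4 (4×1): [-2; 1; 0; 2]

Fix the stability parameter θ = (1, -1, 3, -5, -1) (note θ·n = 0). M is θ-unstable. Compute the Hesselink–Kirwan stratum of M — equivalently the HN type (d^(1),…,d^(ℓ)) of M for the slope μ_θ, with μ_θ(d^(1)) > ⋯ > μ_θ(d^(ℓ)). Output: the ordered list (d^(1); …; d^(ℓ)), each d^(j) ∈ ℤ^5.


Barcode: M ≅ I[1,3]^2, I[1,5], I[5,5]^3. HN layers by μ_θ (4 steps, strictly decreasing):
  μ^(1)=3; μ^(2)=0; μ^(3)=-3/5; μ^(4)=-1

((0, 0, 2, 0, 0); (2, 2, 0, 0, 0); (1, 1, 1, 1, 1); (0, 0, 0, 0, 3))


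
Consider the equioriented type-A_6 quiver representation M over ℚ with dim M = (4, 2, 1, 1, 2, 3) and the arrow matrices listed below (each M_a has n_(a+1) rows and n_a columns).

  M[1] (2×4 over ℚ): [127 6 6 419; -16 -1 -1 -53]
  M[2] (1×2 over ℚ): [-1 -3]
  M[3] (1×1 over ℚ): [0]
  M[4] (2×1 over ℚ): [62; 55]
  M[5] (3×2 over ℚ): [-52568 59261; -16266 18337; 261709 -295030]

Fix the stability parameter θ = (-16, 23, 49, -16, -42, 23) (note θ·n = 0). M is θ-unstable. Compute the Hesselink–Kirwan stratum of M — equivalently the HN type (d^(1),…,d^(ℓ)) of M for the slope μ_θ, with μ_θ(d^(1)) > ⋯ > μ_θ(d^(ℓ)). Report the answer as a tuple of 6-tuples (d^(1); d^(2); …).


Barcode: M ≅ I[1,1]^2, I[1,2], I[1,3], I[4,6], I[5,6], I[6,6]. HN layers by μ_θ (5 steps, strictly decreasing):
  μ^(1)=49; μ^(2)=23; μ^(3)=-16; μ^(4)=-29; μ^(5)=-42

((0, 0, 1, 0, 0, 0); (0, 2, 0, 0, 0, 3); (4, 0, 0, 0, 0, 0); (0, 0, 0, 1, 1, 0); (0, 0, 0, 0, 1, 0))


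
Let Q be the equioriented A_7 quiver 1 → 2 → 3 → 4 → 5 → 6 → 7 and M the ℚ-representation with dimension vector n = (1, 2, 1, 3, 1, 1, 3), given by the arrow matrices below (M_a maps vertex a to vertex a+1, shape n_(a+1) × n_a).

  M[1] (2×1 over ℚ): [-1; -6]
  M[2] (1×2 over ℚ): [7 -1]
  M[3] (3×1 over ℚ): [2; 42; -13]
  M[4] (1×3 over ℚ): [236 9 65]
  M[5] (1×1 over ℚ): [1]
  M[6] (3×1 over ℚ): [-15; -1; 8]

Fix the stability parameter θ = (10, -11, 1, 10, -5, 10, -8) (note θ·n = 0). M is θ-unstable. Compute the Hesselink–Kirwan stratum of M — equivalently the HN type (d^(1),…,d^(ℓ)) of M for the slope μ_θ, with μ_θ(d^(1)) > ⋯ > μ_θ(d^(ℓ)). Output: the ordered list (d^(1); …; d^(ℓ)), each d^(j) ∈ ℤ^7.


Interval decomposition of M: I[1,7], I[2,2], I[4,4]^2, I[7,7]^2.
HN type (ℓ=6): μ^(1)=10; μ^(2)=7/4; μ^(3)=1; μ^(4)=-1/2; μ^(5)=-8; μ^(6)=-11

((0, 0, 0, 2, 0, 0, 0); (0, 0, 0, 1, 1, 1, 1); (0, 0, 1, 0, 0, 0, 0); (1, 1, 0, 0, 0, 0, 0); (0, 0, 0, 0, 0, 0, 2); (0, 1, 0, 0, 0, 0, 0))


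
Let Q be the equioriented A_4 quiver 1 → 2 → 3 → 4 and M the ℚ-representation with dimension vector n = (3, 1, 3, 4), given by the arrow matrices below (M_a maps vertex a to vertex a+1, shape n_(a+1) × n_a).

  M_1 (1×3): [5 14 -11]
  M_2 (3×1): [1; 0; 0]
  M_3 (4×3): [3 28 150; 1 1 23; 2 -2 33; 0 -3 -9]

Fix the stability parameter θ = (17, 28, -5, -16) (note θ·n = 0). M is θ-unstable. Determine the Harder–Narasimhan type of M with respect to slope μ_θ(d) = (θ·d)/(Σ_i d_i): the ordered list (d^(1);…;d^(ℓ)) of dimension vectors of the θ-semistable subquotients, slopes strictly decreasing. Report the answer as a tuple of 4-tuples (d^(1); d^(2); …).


Interval decomposition of M: I[1,1]^2, I[1,4], I[3,4]^2, I[4,4].
HN type (ℓ=4): μ^(1)=17; μ^(2)=6; μ^(3)=-21/2; μ^(4)=-16

((2, 0, 0, 0); (1, 1, 1, 1); (0, 0, 2, 2); (0, 0, 0, 1))


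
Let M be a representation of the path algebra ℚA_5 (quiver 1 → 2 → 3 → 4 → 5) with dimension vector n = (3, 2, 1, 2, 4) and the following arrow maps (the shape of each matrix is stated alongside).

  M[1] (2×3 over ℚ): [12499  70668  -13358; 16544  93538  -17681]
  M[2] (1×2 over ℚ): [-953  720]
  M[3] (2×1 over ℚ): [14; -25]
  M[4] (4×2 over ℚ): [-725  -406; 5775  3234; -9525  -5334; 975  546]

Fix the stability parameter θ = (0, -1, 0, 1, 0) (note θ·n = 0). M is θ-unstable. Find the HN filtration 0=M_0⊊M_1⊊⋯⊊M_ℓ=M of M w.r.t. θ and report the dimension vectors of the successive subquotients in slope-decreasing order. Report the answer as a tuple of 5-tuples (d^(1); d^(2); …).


Interval decomposition of M: I[1,1], I[1,2], I[1,4], I[4,5], I[5,5]^3.
HN type (ℓ=4): μ^(1)=1; μ^(2)=1/2; μ^(3)=0; μ^(4)=-1/2

((0, 0, 0, 1, 0); (0, 0, 0, 1, 1); (1, 0, 1, 0, 3); (2, 2, 0, 0, 0))


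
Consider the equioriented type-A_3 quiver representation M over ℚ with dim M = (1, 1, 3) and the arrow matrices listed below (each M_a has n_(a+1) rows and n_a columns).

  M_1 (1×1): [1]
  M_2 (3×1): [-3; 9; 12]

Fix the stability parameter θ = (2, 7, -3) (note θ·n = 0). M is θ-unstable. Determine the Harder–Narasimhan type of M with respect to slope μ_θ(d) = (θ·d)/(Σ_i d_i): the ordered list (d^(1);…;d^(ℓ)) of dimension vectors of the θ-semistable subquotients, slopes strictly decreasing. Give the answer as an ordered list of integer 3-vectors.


Interval decomposition of M: I[1,3], I[3,3]^2.
HN type (ℓ=2): μ^(1)=2; μ^(2)=-3

((1, 1, 1); (0, 0, 2))


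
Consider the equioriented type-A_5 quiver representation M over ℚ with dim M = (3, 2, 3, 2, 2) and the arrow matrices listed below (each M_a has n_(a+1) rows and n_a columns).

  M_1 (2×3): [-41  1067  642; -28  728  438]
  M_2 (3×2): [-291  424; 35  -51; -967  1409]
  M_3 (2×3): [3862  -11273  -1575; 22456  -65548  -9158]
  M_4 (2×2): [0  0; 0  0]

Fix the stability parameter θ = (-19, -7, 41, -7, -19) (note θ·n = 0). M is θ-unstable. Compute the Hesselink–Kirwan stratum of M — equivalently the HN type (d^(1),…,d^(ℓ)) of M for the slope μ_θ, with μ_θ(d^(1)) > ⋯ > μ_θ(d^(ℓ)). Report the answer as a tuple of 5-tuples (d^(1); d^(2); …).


Via rank(M_{q-1}∘⋯∘M_p): M ≅ I[1,1], I[1,3], I[1,4], I[3,4], I[5,5]^2.
μ_θ-semistable layers: μ^(1)=41; μ^(2)=17; μ^(3)=-7; μ^(4)=-19

((0, 0, 1, 0, 0); (0, 0, 2, 2, 0); (0, 2, 0, 0, 0); (3, 0, 0, 0, 2))


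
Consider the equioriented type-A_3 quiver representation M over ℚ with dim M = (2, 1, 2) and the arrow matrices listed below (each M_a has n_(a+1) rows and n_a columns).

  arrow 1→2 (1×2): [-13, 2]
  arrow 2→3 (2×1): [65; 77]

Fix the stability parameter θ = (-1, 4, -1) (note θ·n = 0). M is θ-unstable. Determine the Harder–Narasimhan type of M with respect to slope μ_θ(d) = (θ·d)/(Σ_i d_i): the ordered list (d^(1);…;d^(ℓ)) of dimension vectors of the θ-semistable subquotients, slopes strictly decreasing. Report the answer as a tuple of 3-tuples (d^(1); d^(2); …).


Interval decomposition of M: I[1,1], I[1,3], I[3,3].
HN type (ℓ=2): μ^(1)=3/2; μ^(2)=-1

((0, 1, 1); (2, 0, 1))


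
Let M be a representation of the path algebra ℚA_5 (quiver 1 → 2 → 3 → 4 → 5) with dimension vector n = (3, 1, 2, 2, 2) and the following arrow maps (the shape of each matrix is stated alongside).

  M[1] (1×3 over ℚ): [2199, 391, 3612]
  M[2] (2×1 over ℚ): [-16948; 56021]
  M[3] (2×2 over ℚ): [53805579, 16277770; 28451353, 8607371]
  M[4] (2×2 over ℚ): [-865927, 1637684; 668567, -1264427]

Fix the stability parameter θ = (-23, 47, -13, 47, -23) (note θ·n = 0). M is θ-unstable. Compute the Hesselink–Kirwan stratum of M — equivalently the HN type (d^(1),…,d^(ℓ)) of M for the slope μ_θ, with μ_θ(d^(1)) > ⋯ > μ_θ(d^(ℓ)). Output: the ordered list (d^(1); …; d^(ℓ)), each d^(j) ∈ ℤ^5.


Interval decomposition of M: I[1,1]^2, I[1,5], I[3,5].
HN type (ℓ=4): μ^(1)=29/2; μ^(2)=12; μ^(3)=-13; μ^(4)=-23

((0, 1, 1, 1, 1); (0, 0, 0, 1, 1); (0, 0, 1, 0, 0); (3, 0, 0, 0, 0))


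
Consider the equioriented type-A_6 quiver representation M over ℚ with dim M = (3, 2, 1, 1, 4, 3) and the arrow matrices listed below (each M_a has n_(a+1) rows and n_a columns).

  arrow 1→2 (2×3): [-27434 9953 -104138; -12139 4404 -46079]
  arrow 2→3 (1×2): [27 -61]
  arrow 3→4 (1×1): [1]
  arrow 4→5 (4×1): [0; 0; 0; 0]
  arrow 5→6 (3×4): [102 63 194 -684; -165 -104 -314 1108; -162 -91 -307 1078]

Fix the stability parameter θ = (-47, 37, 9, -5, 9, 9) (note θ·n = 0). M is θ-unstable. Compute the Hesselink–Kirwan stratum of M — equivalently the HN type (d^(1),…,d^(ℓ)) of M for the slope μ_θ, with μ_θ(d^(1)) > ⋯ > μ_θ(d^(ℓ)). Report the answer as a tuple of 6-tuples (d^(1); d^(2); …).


Via rank(M_{q-1}∘⋯∘M_p): M ≅ I[1,1], I[1,2], I[1,4], I[5,5], I[5,6]^3.
μ_θ-semistable layers: μ^(1)=37; μ^(2)=41/3; μ^(3)=9; μ^(4)=-47

((0, 1, 0, 0, 0, 0); (0, 1, 1, 1, 0, 0); (0, 0, 0, 0, 4, 3); (3, 0, 0, 0, 0, 0))


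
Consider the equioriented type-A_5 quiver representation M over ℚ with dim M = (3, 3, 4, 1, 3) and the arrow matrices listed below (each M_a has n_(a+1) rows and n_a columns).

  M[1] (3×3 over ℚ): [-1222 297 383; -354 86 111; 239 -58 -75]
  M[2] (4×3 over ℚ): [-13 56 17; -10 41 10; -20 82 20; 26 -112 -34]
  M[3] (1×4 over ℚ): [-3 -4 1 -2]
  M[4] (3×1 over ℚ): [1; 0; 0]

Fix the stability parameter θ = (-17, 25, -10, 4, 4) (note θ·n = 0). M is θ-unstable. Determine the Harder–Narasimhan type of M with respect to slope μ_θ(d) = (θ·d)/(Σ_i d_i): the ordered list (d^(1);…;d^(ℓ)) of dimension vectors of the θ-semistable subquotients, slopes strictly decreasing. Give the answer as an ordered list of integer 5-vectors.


Via rank(M_{q-1}∘⋯∘M_p): M ≅ I[1,2], I[1,3], I[1,5], I[3,3]^2, I[5,5]^2.
μ_θ-semistable layers: μ^(1)=25; μ^(2)=15/2; μ^(3)=23/4; μ^(4)=4; μ^(5)=-10; μ^(6)=-17

((0, 1, 0, 0, 0); (0, 1, 1, 0, 0); (0, 1, 1, 1, 1); (0, 0, 0, 0, 2); (0, 0, 2, 0, 0); (3, 0, 0, 0, 0))


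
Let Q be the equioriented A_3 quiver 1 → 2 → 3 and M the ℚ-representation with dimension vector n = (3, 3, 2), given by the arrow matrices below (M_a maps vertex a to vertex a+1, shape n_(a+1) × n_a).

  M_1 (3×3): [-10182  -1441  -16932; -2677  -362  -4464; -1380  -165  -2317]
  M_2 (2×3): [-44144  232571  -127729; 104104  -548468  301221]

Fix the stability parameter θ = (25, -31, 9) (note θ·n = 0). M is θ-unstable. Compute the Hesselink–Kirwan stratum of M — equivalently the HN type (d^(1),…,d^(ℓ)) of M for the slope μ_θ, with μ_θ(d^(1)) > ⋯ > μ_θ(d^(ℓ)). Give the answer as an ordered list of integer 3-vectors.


Via rank(M_{q-1}∘⋯∘M_p): M ≅ I[1,2], I[1,3]^2.
μ_θ-semistable layers: μ^(1)=9; μ^(2)=-3

((0, 0, 2); (3, 3, 0))


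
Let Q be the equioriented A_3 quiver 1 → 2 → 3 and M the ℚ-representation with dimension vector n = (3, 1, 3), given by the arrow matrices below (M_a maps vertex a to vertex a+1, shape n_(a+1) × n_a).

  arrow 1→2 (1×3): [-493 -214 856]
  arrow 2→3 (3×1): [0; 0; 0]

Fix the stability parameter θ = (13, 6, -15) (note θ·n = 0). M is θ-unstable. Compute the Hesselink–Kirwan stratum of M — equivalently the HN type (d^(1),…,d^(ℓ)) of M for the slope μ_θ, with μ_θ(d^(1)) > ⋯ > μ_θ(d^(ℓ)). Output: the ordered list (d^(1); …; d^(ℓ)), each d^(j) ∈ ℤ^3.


Interval decomposition of M: I[1,1]^2, I[1,2], I[3,3]^3.
HN type (ℓ=3): μ^(1)=13; μ^(2)=19/2; μ^(3)=-15

((2, 0, 0); (1, 1, 0); (0, 0, 3))


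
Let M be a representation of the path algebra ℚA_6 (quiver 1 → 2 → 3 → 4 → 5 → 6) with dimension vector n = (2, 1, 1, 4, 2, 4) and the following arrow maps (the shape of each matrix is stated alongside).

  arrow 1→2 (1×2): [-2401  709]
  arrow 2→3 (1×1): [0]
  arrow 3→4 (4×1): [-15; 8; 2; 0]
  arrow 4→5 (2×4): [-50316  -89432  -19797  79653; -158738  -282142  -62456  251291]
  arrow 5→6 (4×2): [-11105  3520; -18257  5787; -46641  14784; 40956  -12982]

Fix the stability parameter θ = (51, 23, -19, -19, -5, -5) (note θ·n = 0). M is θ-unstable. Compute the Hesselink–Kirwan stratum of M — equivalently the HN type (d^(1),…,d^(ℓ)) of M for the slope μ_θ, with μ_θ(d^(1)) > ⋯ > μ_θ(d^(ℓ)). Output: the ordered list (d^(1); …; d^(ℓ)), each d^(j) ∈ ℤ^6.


Via rank(M_{q-1}∘⋯∘M_p): M ≅ I[1,1], I[1,2], I[3,6], I[4,4]^2, I[4,6], I[6,6]^2.
μ_θ-semistable layers: μ^(1)=51; μ^(2)=37; μ^(3)=-5; μ^(4)=-19

((1, 0, 0, 0, 0, 0); (1, 1, 0, 0, 0, 0); (0, 0, 0, 0, 2, 4); (0, 0, 1, 4, 0, 0))


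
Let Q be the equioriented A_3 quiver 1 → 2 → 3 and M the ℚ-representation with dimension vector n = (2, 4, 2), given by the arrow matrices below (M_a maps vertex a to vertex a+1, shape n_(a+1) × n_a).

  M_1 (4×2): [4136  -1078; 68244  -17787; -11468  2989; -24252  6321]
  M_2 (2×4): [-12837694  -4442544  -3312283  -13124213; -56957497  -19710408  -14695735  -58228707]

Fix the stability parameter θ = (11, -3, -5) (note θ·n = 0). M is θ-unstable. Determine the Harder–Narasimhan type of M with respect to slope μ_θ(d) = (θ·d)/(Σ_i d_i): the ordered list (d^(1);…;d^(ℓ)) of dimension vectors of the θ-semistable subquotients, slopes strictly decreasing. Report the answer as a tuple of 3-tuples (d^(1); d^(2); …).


Interval decomposition of M: I[1,1], I[1,2], I[2,2], I[2,3]^2.
HN type (ℓ=4): μ^(1)=11; μ^(2)=4; μ^(3)=-3; μ^(4)=-4

((1, 0, 0); (1, 1, 0); (0, 1, 0); (0, 2, 2))


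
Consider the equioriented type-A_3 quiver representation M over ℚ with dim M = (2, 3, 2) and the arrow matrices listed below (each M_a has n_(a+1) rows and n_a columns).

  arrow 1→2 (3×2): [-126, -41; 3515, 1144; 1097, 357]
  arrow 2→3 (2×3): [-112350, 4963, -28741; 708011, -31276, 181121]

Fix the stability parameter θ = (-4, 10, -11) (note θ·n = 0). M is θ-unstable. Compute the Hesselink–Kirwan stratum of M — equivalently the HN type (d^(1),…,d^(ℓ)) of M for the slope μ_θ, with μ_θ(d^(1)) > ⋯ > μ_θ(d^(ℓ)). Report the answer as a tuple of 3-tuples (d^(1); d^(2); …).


Via rank(M_{q-1}∘⋯∘M_p): M ≅ I[1,3]^2, I[2,2].
μ_θ-semistable layers: μ^(1)=10; μ^(2)=-1/2; μ^(3)=-4

((0, 1, 0); (0, 2, 2); (2, 0, 0))


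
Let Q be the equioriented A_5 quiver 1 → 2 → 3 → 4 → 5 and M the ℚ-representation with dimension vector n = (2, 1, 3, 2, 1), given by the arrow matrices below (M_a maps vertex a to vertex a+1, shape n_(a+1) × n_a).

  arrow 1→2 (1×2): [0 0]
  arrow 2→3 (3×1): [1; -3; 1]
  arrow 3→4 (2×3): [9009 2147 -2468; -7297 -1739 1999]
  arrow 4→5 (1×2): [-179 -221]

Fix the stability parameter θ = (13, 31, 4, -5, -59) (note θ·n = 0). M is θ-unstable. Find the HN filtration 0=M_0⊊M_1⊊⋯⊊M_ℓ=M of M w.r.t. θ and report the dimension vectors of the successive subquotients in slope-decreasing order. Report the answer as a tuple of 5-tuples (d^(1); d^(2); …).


Interval decomposition of M: I[1,1]^2, I[2,5], I[3,3], I[3,4].
HN type (ℓ=4): μ^(1)=13; μ^(2)=4; μ^(3)=-1/2; μ^(4)=-29/4

((2, 0, 0, 0, 0); (0, 0, 1, 0, 0); (0, 0, 1, 1, 0); (0, 1, 1, 1, 1))


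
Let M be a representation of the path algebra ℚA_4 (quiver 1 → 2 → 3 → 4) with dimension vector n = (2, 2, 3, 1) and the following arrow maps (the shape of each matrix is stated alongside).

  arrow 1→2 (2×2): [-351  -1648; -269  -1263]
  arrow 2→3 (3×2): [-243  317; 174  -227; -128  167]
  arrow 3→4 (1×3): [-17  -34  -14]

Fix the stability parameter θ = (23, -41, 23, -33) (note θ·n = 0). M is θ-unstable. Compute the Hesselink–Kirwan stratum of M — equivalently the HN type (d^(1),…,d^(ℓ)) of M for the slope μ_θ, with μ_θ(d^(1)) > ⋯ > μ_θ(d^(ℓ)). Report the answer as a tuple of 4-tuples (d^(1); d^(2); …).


Interval decomposition of M: I[1,3], I[1,4], I[3,3].
HN type (ℓ=3): μ^(1)=23; μ^(2)=-5; μ^(3)=-9

((0, 0, 2, 0); (0, 0, 1, 1); (2, 2, 0, 0))


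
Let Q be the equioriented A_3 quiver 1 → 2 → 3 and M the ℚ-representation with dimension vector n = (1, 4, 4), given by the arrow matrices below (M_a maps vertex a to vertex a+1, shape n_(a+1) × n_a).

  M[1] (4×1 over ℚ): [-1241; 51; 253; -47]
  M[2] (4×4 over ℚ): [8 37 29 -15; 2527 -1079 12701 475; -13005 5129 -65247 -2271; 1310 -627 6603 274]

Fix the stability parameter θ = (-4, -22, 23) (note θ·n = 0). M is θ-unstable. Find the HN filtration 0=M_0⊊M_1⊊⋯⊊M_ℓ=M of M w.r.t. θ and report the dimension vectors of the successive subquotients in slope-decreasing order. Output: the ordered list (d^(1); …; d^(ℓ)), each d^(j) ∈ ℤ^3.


Via rank(M_{q-1}∘⋯∘M_p): M ≅ I[1,3], I[2,2], I[2,3]^2, I[3,3].
μ_θ-semistable layers: μ^(1)=23; μ^(2)=-13; μ^(3)=-22

((0, 0, 4); (1, 1, 0); (0, 3, 0))


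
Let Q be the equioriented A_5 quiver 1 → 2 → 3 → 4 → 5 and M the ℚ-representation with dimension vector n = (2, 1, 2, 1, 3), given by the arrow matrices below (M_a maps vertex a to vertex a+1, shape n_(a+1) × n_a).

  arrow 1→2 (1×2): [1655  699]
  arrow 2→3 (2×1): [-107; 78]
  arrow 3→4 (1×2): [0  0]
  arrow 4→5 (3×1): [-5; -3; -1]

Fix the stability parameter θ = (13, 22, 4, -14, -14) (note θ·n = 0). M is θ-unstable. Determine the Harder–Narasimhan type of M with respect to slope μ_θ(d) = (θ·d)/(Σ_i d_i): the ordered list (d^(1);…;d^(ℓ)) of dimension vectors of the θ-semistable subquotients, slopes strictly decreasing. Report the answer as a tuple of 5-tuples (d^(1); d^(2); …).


Via rank(M_{q-1}∘⋯∘M_p): M ≅ I[1,1], I[1,3], I[3,3], I[4,5], I[5,5]^2.
μ_θ-semistable layers: μ^(1)=13; μ^(2)=4; μ^(3)=-14

((2, 1, 1, 0, 0); (0, 0, 1, 0, 0); (0, 0, 0, 1, 3))


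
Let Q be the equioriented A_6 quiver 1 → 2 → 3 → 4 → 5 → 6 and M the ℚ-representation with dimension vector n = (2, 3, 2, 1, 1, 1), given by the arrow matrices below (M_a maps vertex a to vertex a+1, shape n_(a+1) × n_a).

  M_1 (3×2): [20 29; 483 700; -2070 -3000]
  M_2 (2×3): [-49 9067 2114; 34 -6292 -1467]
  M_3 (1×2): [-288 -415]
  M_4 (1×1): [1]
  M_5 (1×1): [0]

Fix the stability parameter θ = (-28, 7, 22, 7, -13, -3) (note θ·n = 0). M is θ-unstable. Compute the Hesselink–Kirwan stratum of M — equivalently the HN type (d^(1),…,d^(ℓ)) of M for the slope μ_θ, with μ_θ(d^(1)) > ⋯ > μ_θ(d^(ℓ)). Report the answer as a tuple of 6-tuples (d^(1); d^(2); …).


Interval decomposition of M: I[1,2], I[1,5], I[2,3], I[6,6].
HN type (ℓ=5): μ^(1)=22; μ^(2)=7; μ^(3)=23/4; μ^(4)=-3; μ^(5)=-28

((0, 0, 1, 0, 0, 0); (0, 2, 0, 0, 0, 0); (0, 1, 1, 1, 1, 0); (0, 0, 0, 0, 0, 1); (2, 0, 0, 0, 0, 0))


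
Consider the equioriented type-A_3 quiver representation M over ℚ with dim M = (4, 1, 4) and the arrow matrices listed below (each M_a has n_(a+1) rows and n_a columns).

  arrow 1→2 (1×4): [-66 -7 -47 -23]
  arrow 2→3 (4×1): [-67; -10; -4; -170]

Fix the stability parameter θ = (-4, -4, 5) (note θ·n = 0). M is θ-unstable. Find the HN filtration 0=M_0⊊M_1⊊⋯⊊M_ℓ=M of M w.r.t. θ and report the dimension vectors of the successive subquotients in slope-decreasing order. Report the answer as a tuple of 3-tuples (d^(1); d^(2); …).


Interval decomposition of M: I[1,1]^3, I[1,3], I[3,3]^3.
HN type (ℓ=2): μ^(1)=5; μ^(2)=-4

((0, 0, 4); (4, 1, 0))


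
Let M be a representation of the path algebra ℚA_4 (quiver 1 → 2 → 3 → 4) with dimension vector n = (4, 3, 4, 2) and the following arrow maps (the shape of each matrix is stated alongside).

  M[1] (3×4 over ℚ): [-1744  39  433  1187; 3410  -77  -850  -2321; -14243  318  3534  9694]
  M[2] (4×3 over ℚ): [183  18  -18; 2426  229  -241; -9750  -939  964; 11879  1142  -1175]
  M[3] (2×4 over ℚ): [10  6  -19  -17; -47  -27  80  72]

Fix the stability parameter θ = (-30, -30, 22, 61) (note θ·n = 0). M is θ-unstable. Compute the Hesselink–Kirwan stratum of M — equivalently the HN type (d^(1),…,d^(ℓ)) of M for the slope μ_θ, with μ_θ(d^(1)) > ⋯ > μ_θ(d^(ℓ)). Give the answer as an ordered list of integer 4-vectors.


Via rank(M_{q-1}∘⋯∘M_p): M ≅ I[1,1], I[1,3], I[1,4]^2, I[3,3].
μ_θ-semistable layers: μ^(1)=61; μ^(2)=22; μ^(3)=-30

((0, 0, 0, 2); (0, 0, 4, 0); (4, 3, 0, 0))


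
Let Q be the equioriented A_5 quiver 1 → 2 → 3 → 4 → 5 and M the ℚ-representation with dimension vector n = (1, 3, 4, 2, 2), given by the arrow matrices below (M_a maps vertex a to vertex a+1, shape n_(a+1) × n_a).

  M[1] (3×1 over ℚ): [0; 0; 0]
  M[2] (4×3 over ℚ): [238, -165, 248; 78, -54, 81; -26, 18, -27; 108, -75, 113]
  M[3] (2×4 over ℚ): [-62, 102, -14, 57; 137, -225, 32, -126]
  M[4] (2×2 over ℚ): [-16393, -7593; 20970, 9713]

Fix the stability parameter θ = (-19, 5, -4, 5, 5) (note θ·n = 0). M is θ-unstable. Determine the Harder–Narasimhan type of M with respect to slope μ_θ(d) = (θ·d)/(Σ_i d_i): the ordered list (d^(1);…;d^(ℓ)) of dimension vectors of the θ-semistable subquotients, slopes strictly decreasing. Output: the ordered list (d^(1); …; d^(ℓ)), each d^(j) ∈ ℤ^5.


Interval decomposition of M: I[1,1], I[2,2], I[2,3], I[2,5], I[3,3], I[3,5].
HN type (ℓ=4): μ^(1)=5; μ^(2)=1/2; μ^(3)=-4; μ^(4)=-19

((0, 1, 0, 2, 2); (0, 2, 2, 0, 0); (0, 0, 2, 0, 0); (1, 0, 0, 0, 0))


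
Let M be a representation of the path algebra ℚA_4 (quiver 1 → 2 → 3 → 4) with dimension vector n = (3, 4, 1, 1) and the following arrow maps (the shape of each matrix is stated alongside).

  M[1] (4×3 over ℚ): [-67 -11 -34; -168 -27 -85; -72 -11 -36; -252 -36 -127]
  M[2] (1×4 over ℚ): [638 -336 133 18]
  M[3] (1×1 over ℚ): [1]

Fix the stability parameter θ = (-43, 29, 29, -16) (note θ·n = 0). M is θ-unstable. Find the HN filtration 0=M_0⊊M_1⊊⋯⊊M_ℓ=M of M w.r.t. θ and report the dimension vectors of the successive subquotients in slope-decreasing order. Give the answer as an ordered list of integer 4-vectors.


Interval decomposition of M: I[1,2]^2, I[1,4], I[2,2].
HN type (ℓ=3): μ^(1)=29; μ^(2)=14; μ^(3)=-43

((0, 3, 0, 0); (0, 1, 1, 1); (3, 0, 0, 0))


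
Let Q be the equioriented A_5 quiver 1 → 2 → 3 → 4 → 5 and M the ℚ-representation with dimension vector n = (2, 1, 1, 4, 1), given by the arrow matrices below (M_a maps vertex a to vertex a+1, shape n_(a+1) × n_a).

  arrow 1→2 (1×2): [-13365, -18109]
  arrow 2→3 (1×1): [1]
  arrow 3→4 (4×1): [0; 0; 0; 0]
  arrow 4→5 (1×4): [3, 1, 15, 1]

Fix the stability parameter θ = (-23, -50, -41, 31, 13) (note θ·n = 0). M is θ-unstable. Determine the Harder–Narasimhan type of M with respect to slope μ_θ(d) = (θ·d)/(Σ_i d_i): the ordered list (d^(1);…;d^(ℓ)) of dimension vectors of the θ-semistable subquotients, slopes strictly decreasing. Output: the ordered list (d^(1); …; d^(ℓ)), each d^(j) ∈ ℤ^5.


Interval decomposition of M: I[1,1], I[1,3], I[4,4]^3, I[4,5].
HN type (ℓ=4): μ^(1)=31; μ^(2)=22; μ^(3)=-23; μ^(4)=-38

((0, 0, 0, 3, 0); (0, 0, 0, 1, 1); (1, 0, 0, 0, 0); (1, 1, 1, 0, 0))


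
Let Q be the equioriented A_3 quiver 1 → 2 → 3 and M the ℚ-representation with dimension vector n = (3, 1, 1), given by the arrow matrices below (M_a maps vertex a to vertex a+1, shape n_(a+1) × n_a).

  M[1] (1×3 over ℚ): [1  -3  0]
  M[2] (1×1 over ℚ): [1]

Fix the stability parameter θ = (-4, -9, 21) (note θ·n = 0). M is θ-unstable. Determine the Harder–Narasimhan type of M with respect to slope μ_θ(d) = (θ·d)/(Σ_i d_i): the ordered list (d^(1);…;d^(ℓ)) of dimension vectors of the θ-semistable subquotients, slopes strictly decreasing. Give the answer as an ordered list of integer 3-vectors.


Via rank(M_{q-1}∘⋯∘M_p): M ≅ I[1,1]^2, I[1,3].
μ_θ-semistable layers: μ^(1)=21; μ^(2)=-4; μ^(3)=-13/2

((0, 0, 1); (2, 0, 0); (1, 1, 0))


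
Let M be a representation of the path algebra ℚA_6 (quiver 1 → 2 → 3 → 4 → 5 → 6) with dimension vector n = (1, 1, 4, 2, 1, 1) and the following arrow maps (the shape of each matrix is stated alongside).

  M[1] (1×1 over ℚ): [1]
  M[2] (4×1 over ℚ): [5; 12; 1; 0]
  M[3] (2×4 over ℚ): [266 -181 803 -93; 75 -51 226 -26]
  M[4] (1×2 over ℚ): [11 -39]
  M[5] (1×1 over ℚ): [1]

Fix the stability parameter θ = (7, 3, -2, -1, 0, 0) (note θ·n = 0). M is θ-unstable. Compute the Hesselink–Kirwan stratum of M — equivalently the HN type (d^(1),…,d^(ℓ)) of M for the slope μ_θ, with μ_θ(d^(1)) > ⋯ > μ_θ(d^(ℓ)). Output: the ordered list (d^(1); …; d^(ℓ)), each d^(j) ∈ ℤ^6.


Barcode: M ≅ I[1,4], I[3,3]^2, I[3,6]. HN layers by μ_θ (4 steps, strictly decreasing):
  μ^(1)=7/4; μ^(2)=0; μ^(3)=-1; μ^(4)=-2

((1, 1, 1, 1, 0, 0); (0, 0, 0, 0, 1, 1); (0, 0, 0, 1, 0, 0); (0, 0, 3, 0, 0, 0))


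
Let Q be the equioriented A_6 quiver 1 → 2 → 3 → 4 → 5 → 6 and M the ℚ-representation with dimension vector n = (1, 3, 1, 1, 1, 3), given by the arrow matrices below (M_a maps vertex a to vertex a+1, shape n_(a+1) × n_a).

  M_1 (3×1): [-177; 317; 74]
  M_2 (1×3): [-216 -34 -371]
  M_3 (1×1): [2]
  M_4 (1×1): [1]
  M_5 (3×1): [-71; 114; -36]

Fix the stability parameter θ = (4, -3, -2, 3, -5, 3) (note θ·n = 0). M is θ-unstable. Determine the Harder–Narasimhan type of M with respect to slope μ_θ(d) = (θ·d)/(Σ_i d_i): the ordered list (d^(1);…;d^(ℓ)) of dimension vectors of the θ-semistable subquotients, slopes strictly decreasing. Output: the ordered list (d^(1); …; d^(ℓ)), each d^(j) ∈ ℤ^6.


Barcode: M ≅ I[1,2], I[2,2], I[2,6], I[6,6]^2. HN layers by μ_θ (5 steps, strictly decreasing):
  μ^(1)=3; μ^(2)=1/2; μ^(3)=-1; μ^(4)=-2; μ^(5)=-3

((0, 0, 0, 0, 0, 3); (1, 1, 0, 0, 0, 0); (0, 0, 0, 1, 1, 0); (0, 0, 1, 0, 0, 0); (0, 2, 0, 0, 0, 0))


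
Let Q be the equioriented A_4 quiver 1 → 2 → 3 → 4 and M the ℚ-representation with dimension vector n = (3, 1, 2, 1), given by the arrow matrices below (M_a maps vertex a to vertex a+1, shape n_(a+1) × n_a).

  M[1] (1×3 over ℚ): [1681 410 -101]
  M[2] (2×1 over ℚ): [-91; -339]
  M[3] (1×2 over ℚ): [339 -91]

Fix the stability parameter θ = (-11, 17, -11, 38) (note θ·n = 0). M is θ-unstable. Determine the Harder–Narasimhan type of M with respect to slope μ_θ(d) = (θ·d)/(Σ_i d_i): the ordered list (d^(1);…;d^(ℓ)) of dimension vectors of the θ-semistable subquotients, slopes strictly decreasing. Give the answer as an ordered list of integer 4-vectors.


Barcode: M ≅ I[1,1]^2, I[1,3], I[3,4]. HN layers by μ_θ (3 steps, strictly decreasing):
  μ^(1)=38; μ^(2)=3; μ^(3)=-11

((0, 0, 0, 1); (0, 1, 1, 0); (3, 0, 1, 0))
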